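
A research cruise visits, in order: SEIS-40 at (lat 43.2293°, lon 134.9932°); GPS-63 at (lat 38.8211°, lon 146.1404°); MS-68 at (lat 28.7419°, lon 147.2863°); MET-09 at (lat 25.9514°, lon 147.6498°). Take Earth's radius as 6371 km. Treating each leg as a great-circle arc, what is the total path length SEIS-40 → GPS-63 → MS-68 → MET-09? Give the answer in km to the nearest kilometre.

SEIS-40→GPS-63: c = 0.165525 rad, d = 1054.56 km
GPS-63→MS-68: c = 0.176694 rad, d = 1125.72 km
MS-68→MET-09: c = 0.049028 rad, d = 312.36 km
Total = 1054.56 + 1125.72 + 312.36 = 2492.64 km

2493 km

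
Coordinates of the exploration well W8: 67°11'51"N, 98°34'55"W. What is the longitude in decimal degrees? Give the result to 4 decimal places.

98.5819°W

98° + 34′/60 + 55″/3600 = 98 + 0.56667 + 0.01528 = 98.5819°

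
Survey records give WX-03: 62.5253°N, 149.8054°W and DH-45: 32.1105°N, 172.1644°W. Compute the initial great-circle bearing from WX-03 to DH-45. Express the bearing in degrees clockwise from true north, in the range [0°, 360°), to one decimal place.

215.6°

Δλ = -22.3590°
y = sin Δλ · cos φ₂ = -0.322215
x = cos φ₁ sin φ₂ − sin φ₁ cos φ₂ cos Δλ = -0.449758
θ = atan2(y, x) = -144.3815° → 215.6185° (mod 360°)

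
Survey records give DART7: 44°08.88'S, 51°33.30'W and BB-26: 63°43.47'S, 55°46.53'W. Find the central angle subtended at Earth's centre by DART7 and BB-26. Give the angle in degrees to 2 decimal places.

DART7: φ = -44.14800°, λ = -51.55500°
BB-26: φ = -63.72450°, λ = -55.77550°
Δφ = -19.5765°,  Δλ = -4.2205°
a = sin²(Δφ/2) + cos φ₁ cos φ₂ sin²(Δλ/2) = 0.029333
c = 2·arcsin(√a) = 0.344236 rad = 19.7233°

19.72°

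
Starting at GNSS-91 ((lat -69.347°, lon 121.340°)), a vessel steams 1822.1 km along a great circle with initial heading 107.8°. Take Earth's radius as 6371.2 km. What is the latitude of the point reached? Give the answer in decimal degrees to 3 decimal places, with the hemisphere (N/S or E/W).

68.147°S

δ = d/R = 1822.1/6371.2 = 0.285990 rad
φ₂ = arcsin(sin φ₁ cos δ + cos φ₁ sin δ cos θ)
   = arcsin(-0.93573·0.95938 + 0.35271·0.28211·-0.30570) = -68.14731°
λ₂ = λ₁ + atan2(sin θ sin δ cos φ₁, cos δ − sin φ₁ sin φ₂) = 167.52846°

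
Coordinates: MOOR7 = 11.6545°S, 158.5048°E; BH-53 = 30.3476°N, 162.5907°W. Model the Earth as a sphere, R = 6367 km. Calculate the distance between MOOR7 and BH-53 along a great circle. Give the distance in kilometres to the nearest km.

Δφ = 42.0021°,  Δλ = 38.9045°
a = sin²(Δφ/2) + cos φ₁ cos φ₂ sin²(Δλ/2) = 0.222173
c = 2·arcsin(√a) = 0.981648 rad = 56.2443°
d = R·c = 6367 × 0.981648 = 6250.2 km

6250 km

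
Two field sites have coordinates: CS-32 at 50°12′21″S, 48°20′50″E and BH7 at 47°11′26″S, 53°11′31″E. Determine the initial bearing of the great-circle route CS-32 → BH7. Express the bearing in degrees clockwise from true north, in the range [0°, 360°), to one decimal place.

48.5°

CS-32: φ = -50.20583°, λ = +48.34722°
BH7: φ = -47.19056°, λ = +53.19194°
Δλ = 4.8447°
y = sin Δλ · cos φ₂ = 0.057393
x = cos φ₁ sin φ₂ − sin φ₁ cos φ₂ cos Δλ = 0.050737
θ = atan2(y, x) = 48.5225° → 48.5225° (mod 360°)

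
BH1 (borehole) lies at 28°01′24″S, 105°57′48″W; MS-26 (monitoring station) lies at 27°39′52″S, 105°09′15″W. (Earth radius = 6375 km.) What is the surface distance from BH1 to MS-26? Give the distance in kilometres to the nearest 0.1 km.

89.1 km

BH1: φ = -28.02333°, λ = -105.96333°
MS-26: φ = -27.66444°, λ = -105.15417°
Δφ = 0.3589°,  Δλ = 0.8092°
a = sin²(Δφ/2) + cos φ₁ cos φ₂ sin²(Δλ/2) = 0.000049
c = 2·arcsin(√a) = 0.013970 rad = 0.8004°
d = R·c = 6375 × 0.013970 = 89.1 km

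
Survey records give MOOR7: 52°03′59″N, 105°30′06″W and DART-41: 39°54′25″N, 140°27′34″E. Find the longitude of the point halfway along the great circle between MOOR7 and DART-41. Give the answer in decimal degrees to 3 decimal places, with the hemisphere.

MOOR7: φ = +52.06639°, λ = -105.50167°
DART-41: φ = +39.90694°, λ = +140.45944°
Bx = cos φ₂ cos Δλ = -0.312478,  By = cos φ₂ sin Δλ = -0.700557
φₘ = atan2(sin φ₁ + sin φ₂, √((cos φ₁ + Bx)² + By²)) = 61.92198°
λₘ = λ₁ + atan2(By, cos φ₁ + Bx) = -172.16289°

172.163°W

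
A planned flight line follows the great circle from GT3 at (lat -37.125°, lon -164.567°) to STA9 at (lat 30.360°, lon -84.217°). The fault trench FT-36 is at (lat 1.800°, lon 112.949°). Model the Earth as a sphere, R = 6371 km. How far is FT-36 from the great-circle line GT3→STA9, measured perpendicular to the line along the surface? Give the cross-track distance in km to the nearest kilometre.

δ₁₃ = central angle GT3→FT-36 = 1.485410 rad  (haversine)
θ₁₃ = bearing GT3→FT-36 = 275.989°,  θ₁₂ = bearing GT3→STA9 = 60.042°
dₓₜ = R·arcsin(sin δ₁₃ · sin(θ₁₃ − θ₁₂)) = 6371·arcsin(0.99636·sin(215.946°)) = -3980.245 km
|dₓₜ| = 3980.245 km

3980 km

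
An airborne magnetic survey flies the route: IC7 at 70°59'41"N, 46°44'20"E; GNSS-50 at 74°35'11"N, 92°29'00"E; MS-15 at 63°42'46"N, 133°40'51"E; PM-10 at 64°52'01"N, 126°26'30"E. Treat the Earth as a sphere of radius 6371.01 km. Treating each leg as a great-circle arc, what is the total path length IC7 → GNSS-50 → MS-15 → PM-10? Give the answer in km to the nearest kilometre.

3849 km

IC7: φ = +70.99472°, λ = +46.73889°
GNSS-50: φ = +74.58639°, λ = +92.48333°
MS-15: φ = +63.71278°, λ = +133.68083°
PM-10: φ = +64.86694°, λ = +126.44167°
IC7→GNSS-50: c = 0.237691 rad, d = 1514.33 km
GNSS-50→MS-15: c = 0.308117 rad, d = 1963.02 km
MS-15→PM-10: c = 0.058356 rad, d = 371.79 km
Total = 1514.33 + 1963.02 + 371.79 = 3849.14 km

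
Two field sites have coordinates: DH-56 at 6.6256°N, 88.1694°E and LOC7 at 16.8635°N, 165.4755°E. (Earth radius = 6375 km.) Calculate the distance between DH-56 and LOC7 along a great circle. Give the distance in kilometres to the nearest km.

Δφ = 10.2379°,  Δλ = 77.3061°
a = sin²(Δφ/2) + cos φ₁ cos φ₂ sin²(Δλ/2) = 0.378820
c = 2·arcsin(√a) = 1.325999 rad = 75.9741°
d = R·c = 6375 × 1.325999 = 8453.2 km

8453 km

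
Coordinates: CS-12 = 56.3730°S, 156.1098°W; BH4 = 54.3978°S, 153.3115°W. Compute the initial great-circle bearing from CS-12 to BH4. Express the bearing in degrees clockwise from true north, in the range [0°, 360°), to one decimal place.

40.0°

Δλ = 2.7983°
y = sin Δλ · cos φ₂ = 0.028421
x = cos φ₁ sin φ₂ − sin φ₁ cos φ₂ cos Δλ = 0.033889
θ = atan2(y, x) = 39.9848° → 39.9848° (mod 360°)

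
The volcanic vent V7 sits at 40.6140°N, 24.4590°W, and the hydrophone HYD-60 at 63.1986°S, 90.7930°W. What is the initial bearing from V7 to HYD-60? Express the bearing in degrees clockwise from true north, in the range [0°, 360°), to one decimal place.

Δλ = -66.3340°
y = sin Δλ · cos φ₂ = -0.412979
x = cos φ₁ sin φ₂ − sin φ₁ cos φ₂ cos Δλ = -0.795384
θ = atan2(y, x) = -152.5608° → 207.4392° (mod 360°)

207.4°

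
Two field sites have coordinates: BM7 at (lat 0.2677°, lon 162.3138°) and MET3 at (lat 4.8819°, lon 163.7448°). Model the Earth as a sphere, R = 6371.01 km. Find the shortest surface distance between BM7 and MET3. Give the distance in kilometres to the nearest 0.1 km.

537.1 km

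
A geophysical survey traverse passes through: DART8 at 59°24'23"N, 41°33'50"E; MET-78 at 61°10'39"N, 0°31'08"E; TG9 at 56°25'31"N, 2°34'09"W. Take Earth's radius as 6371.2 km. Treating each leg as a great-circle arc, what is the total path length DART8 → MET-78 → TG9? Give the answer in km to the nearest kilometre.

DART8: φ = +59.40639°, λ = +41.56389°
MET-78: φ = +61.17750°, λ = +0.51889°
TG9: φ = +56.42528°, λ = -2.56917°
DART8→MET-78: c = 0.350471 rad, d = 2232.92 km
MET-78→TG9: c = 0.087490 rad, d = 557.42 km
Total = 2232.92 + 557.42 = 2790.34 km

2790 km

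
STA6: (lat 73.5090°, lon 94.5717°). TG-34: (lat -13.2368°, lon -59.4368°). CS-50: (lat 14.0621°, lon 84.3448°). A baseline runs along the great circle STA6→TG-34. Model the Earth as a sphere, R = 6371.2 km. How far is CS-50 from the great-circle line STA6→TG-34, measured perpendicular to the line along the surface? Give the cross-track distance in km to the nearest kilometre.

3782 km

δ₁₃ = central angle STA6→CS-50 = 1.042617 rad  (haversine)
θ₁₃ = bearing STA6→CS-50 = 191.502°,  θ₁₂ = bearing STA6→TG-34 = 331.138°
dₓₜ = R·arcsin(sin δ₁₃ · sin(θ₁₃ − θ₁₂)) = 6371.2·arcsin(0.86373·sin(-139.636°)) = -3782.206 km
|dₓₜ| = 3782.206 km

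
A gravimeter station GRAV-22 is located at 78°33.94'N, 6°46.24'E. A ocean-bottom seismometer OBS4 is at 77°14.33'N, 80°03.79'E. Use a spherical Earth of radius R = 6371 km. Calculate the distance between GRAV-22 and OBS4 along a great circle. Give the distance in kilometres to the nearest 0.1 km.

1602.5 km

GRAV-22: φ = +78.56567°, λ = +6.77067°
OBS4: φ = +77.23883°, λ = +80.06317°
Δφ = -1.3268°,  Δλ = 73.2925°
a = sin²(Δφ/2) + cos φ₁ cos φ₂ sin²(Δλ/2) = 0.015734
c = 2·arcsin(√a) = 0.251537 rad = 14.4120°
d = R·c = 6371 × 0.251537 = 1602.5 km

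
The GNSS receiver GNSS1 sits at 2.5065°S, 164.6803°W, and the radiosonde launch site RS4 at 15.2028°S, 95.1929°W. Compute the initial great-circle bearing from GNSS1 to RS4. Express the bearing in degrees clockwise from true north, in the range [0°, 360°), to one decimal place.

Δλ = 69.4874°
y = sin Δλ · cos φ₂ = 0.903818
x = cos φ₁ sin φ₂ − sin φ₁ cos φ₂ cos Δλ = -0.247197
θ = atan2(y, x) = 105.2965° → 105.2965° (mod 360°)

105.3°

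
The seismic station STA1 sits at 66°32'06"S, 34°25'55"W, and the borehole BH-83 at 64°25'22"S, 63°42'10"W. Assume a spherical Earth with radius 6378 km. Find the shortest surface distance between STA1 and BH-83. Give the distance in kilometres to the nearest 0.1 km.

1359.4 km

STA1: φ = -66.53500°, λ = -34.43194°
BH-83: φ = -64.42278°, λ = -63.70278°
Δφ = 2.1122°,  Δλ = -29.2708°
a = sin²(Δφ/2) + cos φ₁ cos φ₂ sin²(Δλ/2) = 0.011315
c = 2·arcsin(√a) = 0.213143 rad = 12.2122°
d = R·c = 6378 × 0.213143 = 1359.4 km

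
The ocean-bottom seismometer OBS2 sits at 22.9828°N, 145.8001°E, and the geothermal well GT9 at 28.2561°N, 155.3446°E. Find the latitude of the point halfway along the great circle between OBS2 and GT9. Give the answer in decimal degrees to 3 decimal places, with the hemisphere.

Bx = cos φ₂ cos Δλ = 0.868647,  By = cos φ₂ sin Δλ = 0.146055
φₘ = atan2(sin φ₁ + sin φ₂, √((cos φ₁ + Bx)² + By²)) = 25.69707°
λₘ = λ₁ + atan2(By, cos φ₁ + Bx) = 150.46672°

25.697°N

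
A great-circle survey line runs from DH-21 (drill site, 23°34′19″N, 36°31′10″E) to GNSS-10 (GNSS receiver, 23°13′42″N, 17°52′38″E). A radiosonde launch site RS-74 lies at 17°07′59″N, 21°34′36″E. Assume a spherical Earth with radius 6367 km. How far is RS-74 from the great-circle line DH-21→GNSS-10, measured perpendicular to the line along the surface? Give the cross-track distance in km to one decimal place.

703.4 km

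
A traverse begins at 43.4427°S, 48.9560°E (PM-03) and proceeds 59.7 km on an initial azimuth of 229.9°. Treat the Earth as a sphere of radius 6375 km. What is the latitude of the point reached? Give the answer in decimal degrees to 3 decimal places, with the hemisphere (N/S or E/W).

43.787°S

δ = d/R = 59.7/6375 = 0.009365 rad
φ₂ = arcsin(sin φ₁ cos δ + cos φ₁ sin δ cos θ)
   = arcsin(-0.68763·0.99996 + 0.72606·0.00936·-0.64412) = -43.78691°
λ₂ = λ₁ + atan2(sin θ sin δ cos φ₁, cos δ − sin φ₁ sin φ₂) = 48.38748°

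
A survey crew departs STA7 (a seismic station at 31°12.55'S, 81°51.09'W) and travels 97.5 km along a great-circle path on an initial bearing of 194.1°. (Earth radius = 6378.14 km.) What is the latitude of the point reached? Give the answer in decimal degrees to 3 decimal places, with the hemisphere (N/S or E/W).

STA7: φ = -31.20917°, λ = -81.85150°
δ = d/R = 97.5/6378.14 = 0.015287 rad
φ₂ = arcsin(sin φ₁ cos δ + cos φ₁ sin δ cos θ)
   = arcsin(-0.51816·0.99988 + 0.85528·0.01529·-0.96987) = -32.05839°
λ₂ = λ₁ + atan2(sin θ sin δ cos φ₁, cos δ − sin φ₁ sin φ₂) = -82.10326°

32.058°S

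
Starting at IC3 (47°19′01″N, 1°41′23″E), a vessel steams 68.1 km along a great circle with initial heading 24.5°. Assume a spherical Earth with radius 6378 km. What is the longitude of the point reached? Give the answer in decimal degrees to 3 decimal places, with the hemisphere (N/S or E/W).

IC3: φ = +47.31694°, λ = +1.68972°
δ = d/R = 68.1/6378 = 0.010677 rad
φ₂ = arcsin(sin φ₁ cos δ + cos φ₁ sin δ cos θ)
   = arcsin(0.73512·0.99994 + 0.67794·0.01068·0.90996) = 47.87301°
λ₂ = λ₁ + atan2(sin θ sin δ cos φ₁, cos δ − sin φ₁ sin φ₂) = 2.06793°

2.068°E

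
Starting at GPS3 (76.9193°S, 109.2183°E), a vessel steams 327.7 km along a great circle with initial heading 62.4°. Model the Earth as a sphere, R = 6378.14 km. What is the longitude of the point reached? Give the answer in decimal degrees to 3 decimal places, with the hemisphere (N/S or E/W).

119.568°E

δ = d/R = 327.7/6378.14 = 0.051379 rad
φ₂ = arcsin(sin φ₁ cos δ + cos φ₁ sin δ cos θ)
   = arcsin(-0.97405·0.99868 + 0.22632·0.05136·0.46330) = -75.32582°
λ₂ = λ₁ + atan2(sin θ sin δ cos φ₁, cos δ − sin φ₁ sin φ₂) = 119.56826°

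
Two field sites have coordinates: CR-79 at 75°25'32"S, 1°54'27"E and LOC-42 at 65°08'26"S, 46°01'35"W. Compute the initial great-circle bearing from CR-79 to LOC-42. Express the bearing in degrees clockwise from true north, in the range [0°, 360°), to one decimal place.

278.1°

CR-79: φ = -75.42556°, λ = +1.90750°
LOC-42: φ = -65.14056°, λ = -46.02639°
Δλ = -47.9339°
y = sin Δλ · cos φ₂ = -0.312089
x = cos φ₁ sin φ₂ − sin φ₁ cos φ₂ cos Δλ = 0.044274
θ = atan2(y, x) = -81.9257° → 278.0743° (mod 360°)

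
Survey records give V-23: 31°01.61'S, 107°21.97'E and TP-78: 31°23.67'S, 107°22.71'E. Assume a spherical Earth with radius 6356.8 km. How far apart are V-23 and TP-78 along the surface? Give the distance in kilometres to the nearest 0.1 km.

40.8 km

V-23: φ = -31.02683°, λ = +107.36617°
TP-78: φ = -31.39450°, λ = +107.37850°
Δφ = -0.3677°,  Δλ = 0.0123°
a = sin²(Δφ/2) + cos φ₁ cos φ₂ sin²(Δλ/2) = 0.000010
c = 2·arcsin(√a) = 0.006420 rad = 0.3678°
d = R·c = 6356.8 × 0.006420 = 40.8 km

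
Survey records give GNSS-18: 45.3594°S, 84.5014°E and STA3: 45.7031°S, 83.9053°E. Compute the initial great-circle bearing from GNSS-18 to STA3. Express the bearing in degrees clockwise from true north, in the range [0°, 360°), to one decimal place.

230.3°

Δλ = -0.5961°
y = sin Δλ · cos φ₂ = -0.007266
x = cos φ₁ sin φ₂ − sin φ₁ cos φ₂ cos Δλ = -0.006026
θ = atan2(y, x) = -129.6694° → 230.3306° (mod 360°)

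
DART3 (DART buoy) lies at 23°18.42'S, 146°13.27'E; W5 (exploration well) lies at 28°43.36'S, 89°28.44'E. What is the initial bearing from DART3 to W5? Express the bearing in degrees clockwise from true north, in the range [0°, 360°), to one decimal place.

DART3: φ = -23.30700°, λ = +146.22117°
W5: φ = -28.72267°, λ = +89.47400°
Δλ = -56.7472°
y = sin Δλ · cos φ₂ = -0.733362
x = cos φ₁ sin φ₂ − sin φ₁ cos φ₂ cos Δλ = -0.251097
θ = atan2(y, x) = -108.9008° → 251.0992° (mod 360°)

251.1°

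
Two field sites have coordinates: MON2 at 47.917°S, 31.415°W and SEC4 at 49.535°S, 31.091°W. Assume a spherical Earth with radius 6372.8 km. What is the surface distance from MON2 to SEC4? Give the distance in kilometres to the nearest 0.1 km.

181.5 km

Δφ = -1.6180°,  Δλ = 0.3240°
a = sin²(Δφ/2) + cos φ₁ cos φ₂ sin²(Δλ/2) = 0.000203
c = 2·arcsin(√a) = 0.028485 rad = 1.6321°
d = R·c = 6372.8 × 0.028485 = 181.5 km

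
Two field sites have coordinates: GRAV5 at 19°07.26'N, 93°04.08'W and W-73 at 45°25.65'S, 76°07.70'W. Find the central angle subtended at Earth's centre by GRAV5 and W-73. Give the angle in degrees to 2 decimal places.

66.36°

GRAV5: φ = +19.12100°, λ = -93.06800°
W-73: φ = -45.42750°, λ = -76.12833°
Δφ = -64.5485°,  Δλ = 16.9397°
a = sin²(Δφ/2) + cos φ₁ cos φ₂ sin²(Δλ/2) = 0.299512
c = 2·arcsin(√a) = 1.158213 rad = 66.3607°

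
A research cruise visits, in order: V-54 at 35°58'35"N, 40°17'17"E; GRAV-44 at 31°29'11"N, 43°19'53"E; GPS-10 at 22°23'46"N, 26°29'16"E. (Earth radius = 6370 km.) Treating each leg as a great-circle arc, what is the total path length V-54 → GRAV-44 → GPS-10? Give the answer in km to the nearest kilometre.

V-54: φ = +35.97639°, λ = +40.28806°
GRAV-44: φ = +31.48639°, λ = +43.33139°
GPS-10: φ = +22.39611°, λ = +26.48778°
V-54→GRAV-44: c = 0.089944 rad, d = 572.95 km
GRAV-44→GPS-10: c = 0.305769 rad, d = 1947.75 km
Total = 572.95 + 1947.75 = 2520.69 km

2521 km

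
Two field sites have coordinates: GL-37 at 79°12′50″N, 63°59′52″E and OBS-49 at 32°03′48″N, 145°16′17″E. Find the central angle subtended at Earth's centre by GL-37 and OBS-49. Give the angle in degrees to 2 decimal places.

56.94°

GL-37: φ = +79.21389°, λ = +63.99778°
OBS-49: φ = +32.06333°, λ = +145.27139°
Δφ = -47.1506°,  Δλ = 81.2736°
a = sin²(Δφ/2) + cos φ₁ cos φ₂ sin²(Δλ/2) = 0.227230
c = 2·arcsin(√a) = 0.993764 rad = 56.9385°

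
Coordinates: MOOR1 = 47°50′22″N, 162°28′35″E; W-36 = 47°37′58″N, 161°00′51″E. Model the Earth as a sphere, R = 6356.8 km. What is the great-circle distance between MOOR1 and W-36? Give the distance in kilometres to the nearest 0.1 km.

111.5 km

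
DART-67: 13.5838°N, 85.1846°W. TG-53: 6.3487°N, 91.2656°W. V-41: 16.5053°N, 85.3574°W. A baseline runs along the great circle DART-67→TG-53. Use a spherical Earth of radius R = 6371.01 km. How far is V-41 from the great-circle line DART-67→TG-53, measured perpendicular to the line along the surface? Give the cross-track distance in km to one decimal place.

223.7 km

δ₁₃ = central angle DART-67→V-41 = 0.051073 rad  (haversine)
θ₁₃ = bearing DART-67→V-41 = 356.753°,  θ₁₂ = bearing DART-67→TG-53 = 220.191°
dₓₜ = R·arcsin(sin δ₁₃ · sin(θ₁₃ − θ₁₂)) = 6371.01·arcsin(0.05105·sin(136.562°)) = 223.674 km
|dₓₜ| = 223.674 km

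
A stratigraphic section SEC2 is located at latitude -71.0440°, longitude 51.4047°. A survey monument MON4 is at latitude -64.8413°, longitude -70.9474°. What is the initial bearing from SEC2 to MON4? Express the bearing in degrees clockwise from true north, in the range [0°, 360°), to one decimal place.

215.2°

Δλ = -122.3521°
y = sin Δλ · cos φ₂ = -0.359137
x = cos φ₁ sin φ₂ − sin φ₁ cos φ₂ cos Δλ = -0.509182
θ = atan2(y, x) = -144.8039° → 215.1961° (mod 360°)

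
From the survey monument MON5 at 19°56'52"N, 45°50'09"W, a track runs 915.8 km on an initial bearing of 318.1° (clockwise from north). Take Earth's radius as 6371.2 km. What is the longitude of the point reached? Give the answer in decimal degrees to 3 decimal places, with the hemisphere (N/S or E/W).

MON5: φ = +19.94778°, λ = -45.83583°
δ = d/R = 915.8/6371.2 = 0.143741 rad
φ₂ = arcsin(sin φ₁ cos δ + cos φ₁ sin δ cos θ)
   = arcsin(0.34116·0.98969 + 0.94000·0.14325·0.74431) = 25.96794°
λ₂ = λ₁ + atan2(sin θ sin δ cos φ₁, cos δ − sin φ₁ sin φ₂) = -51.94409°

51.944°W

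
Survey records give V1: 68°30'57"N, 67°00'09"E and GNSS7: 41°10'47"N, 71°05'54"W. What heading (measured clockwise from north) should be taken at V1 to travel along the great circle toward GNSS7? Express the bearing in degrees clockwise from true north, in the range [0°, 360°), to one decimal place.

V1: φ = +68.51583°, λ = +67.00250°
GNSS7: φ = +41.17972°, λ = -71.09833°
Δλ = -138.1008°
y = sin Δλ · cos φ₂ = -0.502635
x = cos φ₁ sin φ₂ − sin φ₁ cos φ₂ cos Δλ = 0.762431
θ = atan2(y, x) = -33.3950° → 326.6050° (mod 360°)

326.6°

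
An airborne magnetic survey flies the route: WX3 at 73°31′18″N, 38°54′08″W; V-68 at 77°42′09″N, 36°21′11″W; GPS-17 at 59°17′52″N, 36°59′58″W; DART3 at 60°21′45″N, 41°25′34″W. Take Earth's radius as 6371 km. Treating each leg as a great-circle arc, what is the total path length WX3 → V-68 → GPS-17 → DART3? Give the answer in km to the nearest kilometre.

2791 km

WX3: φ = +73.52167°, λ = -38.90222°
V-68: φ = +77.70250°, λ = -36.35306°
GPS-17: φ = +59.29778°, λ = -36.99944°
DART3: φ = +60.36250°, λ = -41.42611°
WX3→V-68: c = 0.073785 rad, d = 470.08 km
V-68→GPS-17: c = 0.321245 rad, d = 2046.65 km
GPS-17→DART3: c = 0.043034 rad, d = 274.17 km
Total = 470.08 + 2046.65 + 274.17 = 2790.91 km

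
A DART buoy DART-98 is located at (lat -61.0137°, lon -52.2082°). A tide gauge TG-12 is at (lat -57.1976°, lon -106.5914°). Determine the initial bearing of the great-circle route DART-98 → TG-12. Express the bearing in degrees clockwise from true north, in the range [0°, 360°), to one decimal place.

Δλ = -54.3832°
y = sin Δλ · cos φ₂ = -0.440399
x = cos φ₁ sin φ₂ − sin φ₁ cos φ₂ cos Δλ = -0.131357
θ = atan2(y, x) = -106.6082° → 253.3918° (mod 360°)

253.4°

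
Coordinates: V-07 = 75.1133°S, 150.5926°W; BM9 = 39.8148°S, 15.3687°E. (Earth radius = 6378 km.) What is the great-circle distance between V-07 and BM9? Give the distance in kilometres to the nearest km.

Δφ = 35.2985°,  Δλ = 165.9613°
a = sin²(Δφ/2) + cos φ₁ cos φ₂ sin²(Δλ/2) = 0.286313
c = 2·arcsin(√a) = 1.129209 rad = 64.6989°
d = R·c = 6378 × 1.129209 = 7202.1 km

7202 km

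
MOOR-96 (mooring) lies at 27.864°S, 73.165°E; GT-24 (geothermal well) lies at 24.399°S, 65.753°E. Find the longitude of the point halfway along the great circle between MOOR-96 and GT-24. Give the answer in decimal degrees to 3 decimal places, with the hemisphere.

69.404°E

Bx = cos φ₂ cos Δλ = 0.903081,  By = cos φ₂ sin Δλ = -0.117482
φₘ = atan2(sin φ₁ + sin φ₂, √((cos φ₁ + Bx)² + By²)) = -26.17895°
λₘ = λ₁ + atan2(By, cos φ₁ + Bx) = 69.40393°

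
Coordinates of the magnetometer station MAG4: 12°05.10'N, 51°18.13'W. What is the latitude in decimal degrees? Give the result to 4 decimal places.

12° + 5.10′/60 = 12 + 0.08500 = 12.0850°

12.0850°N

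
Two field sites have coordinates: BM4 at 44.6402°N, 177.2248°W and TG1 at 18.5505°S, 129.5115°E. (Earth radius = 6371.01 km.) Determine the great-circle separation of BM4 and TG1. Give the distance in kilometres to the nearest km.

8855 km

Δφ = -63.1907°,  Δλ = -53.2637°
a = sin²(Δφ/2) + cos φ₁ cos φ₂ sin²(Δλ/2) = 0.410031
c = 2·arcsin(√a) = 1.389874 rad = 79.6339°
d = R·c = 6371.01 × 1.389874 = 8854.9 km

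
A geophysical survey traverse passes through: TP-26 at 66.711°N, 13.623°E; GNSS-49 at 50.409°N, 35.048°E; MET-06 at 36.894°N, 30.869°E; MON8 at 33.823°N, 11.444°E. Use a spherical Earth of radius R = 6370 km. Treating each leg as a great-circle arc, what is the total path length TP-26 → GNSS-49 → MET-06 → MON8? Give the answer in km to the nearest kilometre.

TP-26→GNSS-49: c = 0.341111 rad, d = 2172.88 km
GNSS-49→MET-06: c = 0.241611 rad, d = 1539.07 km
MET-06→MON8: c = 0.281122 rad, d = 1790.75 km
Total = 2172.88 + 1539.07 + 1790.75 = 5502.69 km

5503 km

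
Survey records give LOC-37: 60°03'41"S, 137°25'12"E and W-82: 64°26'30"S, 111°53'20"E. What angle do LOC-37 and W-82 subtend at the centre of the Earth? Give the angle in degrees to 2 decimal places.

LOC-37: φ = -60.06139°, λ = +137.42000°
W-82: φ = -64.44167°, λ = +111.88889°
Δφ = -4.3803°,  Δλ = -25.5311°
a = sin²(Δφ/2) + cos φ₁ cos φ₂ sin²(Δλ/2) = 0.011973
c = 2·arcsin(√a) = 0.219282 rad = 12.5639°

12.56°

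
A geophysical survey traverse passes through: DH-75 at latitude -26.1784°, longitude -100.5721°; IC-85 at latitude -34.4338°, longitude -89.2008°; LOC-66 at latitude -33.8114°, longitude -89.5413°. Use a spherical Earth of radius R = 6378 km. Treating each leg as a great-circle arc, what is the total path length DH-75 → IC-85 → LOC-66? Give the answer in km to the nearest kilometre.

1502 km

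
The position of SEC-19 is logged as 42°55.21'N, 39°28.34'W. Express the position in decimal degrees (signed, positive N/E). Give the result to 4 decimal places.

lat: 42.9202° N → +42.9202°
lon: 39.4723° W → -39.4723°

+42.9202°, -39.4723°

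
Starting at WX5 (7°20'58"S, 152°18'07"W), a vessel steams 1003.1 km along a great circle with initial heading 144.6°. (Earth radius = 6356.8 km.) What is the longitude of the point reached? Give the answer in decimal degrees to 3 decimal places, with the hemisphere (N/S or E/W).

WX5: φ = -7.34944°, λ = -152.30194°
δ = d/R = 1003.1/6356.8 = 0.157800 rad
φ₂ = arcsin(sin φ₁ cos δ + cos φ₁ sin δ cos θ)
   = arcsin(-0.12792·0.98758 + 0.99178·0.15715·-0.81513) = -14.67717°
λ₂ = λ₁ + atan2(sin θ sin δ cos φ₁, cos δ − sin φ₁ sin φ₂) = -146.90230°

146.902°W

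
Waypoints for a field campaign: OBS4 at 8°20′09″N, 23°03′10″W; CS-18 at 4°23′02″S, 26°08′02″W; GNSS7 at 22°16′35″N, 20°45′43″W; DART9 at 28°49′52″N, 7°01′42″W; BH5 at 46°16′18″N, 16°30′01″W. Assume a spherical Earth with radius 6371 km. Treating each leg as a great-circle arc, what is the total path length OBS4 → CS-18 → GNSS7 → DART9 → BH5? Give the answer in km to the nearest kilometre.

8141 km

OBS4: φ = +8.33583°, λ = -23.05278°
CS-18: φ = -4.38389°, λ = -26.13389°
GNSS7: φ = +22.27639°, λ = -20.76194°
DART9: φ = +28.83111°, λ = -7.02833°
BH5: φ = +46.27167°, λ = -16.50028°
OBS4→CS-18: c = 0.228388 rad, d = 1455.06 km
CS-18→GNSS7: c = 0.474261 rad, d = 3021.52 km
GNSS7→DART9: c = 0.244384 rad, d = 1556.97 km
DART9→BH5: c = 0.330832 rad, d = 2107.73 km
Total = 1455.06 + 3021.52 + 1556.97 + 2107.73 = 8141.28 km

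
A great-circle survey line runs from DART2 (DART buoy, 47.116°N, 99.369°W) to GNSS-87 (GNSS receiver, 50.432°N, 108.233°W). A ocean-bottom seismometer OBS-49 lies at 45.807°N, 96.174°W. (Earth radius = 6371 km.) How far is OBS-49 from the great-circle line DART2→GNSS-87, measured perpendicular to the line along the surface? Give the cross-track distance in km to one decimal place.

δ₁₃ = central angle DART2→OBS-49 = 0.044687 rad  (haversine)
θ₁₃ = bearing DART2→OBS-49 = 119.578°,  θ₁₂ = bearing DART2→GNSS-87 = 302.866°
dₓₜ = R·arcsin(sin δ₁₃ · sin(θ₁₃ − θ₁₂)) = 6371·arcsin(0.04467·sin(-183.289°)) = 16.328 km
|dₓₜ| = 16.328 km

16.3 km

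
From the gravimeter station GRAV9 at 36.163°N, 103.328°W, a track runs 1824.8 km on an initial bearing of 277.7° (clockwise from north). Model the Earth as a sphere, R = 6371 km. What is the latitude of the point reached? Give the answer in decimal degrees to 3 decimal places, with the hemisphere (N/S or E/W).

δ = d/R = 1824.8/6371 = 0.286423 rad
φ₂ = arcsin(sin φ₁ cos δ + cos φ₁ sin δ cos θ)
   = arcsin(0.59008·0.95926 + 0.80734·0.28252·0.13399) = 36.62720°
λ₂ = λ₁ + atan2(sin θ sin δ cos φ₁, cos δ − sin φ₁ sin φ₂) = -123.74584°

36.627°N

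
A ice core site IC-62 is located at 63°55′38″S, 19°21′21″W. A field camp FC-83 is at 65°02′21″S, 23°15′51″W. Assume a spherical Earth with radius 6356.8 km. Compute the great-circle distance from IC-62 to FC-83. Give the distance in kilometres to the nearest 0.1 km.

223.8 km

IC-62: φ = -63.92722°, λ = -19.35583°
FC-83: φ = -65.03917°, λ = -23.26417°
Δφ = -1.1119°,  Δλ = -3.9083°
a = sin²(Δφ/2) + cos φ₁ cos φ₂ sin²(Δλ/2) = 0.000310
c = 2·arcsin(√a) = 0.035206 rad = 2.0171°
d = R·c = 6356.8 × 0.035206 = 223.8 km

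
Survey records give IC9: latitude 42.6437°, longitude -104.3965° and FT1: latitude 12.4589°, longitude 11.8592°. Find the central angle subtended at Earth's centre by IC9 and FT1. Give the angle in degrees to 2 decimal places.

Δφ = -30.1848°,  Δλ = 116.2557°
a = sin²(Δφ/2) + cos φ₁ cos φ₂ sin²(Δλ/2) = 0.585796
c = 2·arcsin(√a) = 1.743242 rad = 99.8804°

99.88°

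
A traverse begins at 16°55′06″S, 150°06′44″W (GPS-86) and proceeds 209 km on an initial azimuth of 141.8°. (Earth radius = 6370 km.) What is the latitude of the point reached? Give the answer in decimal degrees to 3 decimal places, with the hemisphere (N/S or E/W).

GPS-86: φ = -16.91833°, λ = -150.11222°
δ = d/R = 209/6370 = 0.032810 rad
φ₂ = arcsin(sin φ₁ cos δ + cos φ₁ sin δ cos θ)
   = arcsin(-0.29101·0.99946 + 0.95672·0.03280·-0.78586) = -18.39193°
λ₂ = λ₁ + atan2(sin θ sin δ cos φ₁, cos δ − sin φ₁ sin φ₂) = -148.88724°

18.392°S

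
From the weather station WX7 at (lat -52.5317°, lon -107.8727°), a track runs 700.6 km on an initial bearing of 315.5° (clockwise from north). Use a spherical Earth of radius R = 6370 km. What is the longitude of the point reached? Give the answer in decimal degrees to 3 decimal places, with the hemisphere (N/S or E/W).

δ = d/R = 700.6/6370 = 0.109984 rad
φ₂ = arcsin(sin φ₁ cos δ + cos φ₁ sin δ cos θ)
   = arcsin(-0.79369·0.99396 + 0.60832·0.10976·0.71325) = -47.83970°
λ₂ = λ₁ + atan2(sin θ sin δ cos φ₁, cos δ − sin φ₁ sin φ₂) = -114.45440°

114.454°W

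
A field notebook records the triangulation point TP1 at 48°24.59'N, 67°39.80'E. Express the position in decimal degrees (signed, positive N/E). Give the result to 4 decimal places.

+48.4098°, +67.6633°

lat: 48.4098° N → +48.4098°
lon: 67.6633° E → +67.6633°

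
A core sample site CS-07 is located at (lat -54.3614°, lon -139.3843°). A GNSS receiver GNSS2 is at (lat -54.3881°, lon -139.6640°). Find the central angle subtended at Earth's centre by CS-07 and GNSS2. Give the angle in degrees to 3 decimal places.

Δφ = -0.0267°,  Δλ = -0.2797°
a = sin²(Δφ/2) + cos φ₁ cos φ₂ sin²(Δλ/2) = 0.000002
c = 2·arcsin(√a) = 0.002881 rad = 0.1651°

0.165°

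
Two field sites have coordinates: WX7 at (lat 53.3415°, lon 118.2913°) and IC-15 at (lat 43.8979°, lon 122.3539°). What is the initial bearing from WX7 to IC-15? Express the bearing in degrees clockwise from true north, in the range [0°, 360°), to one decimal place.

162.6°

Δλ = 4.0626°
y = sin Δλ · cos φ₂ = 0.051050
x = cos φ₁ sin φ₂ − sin φ₁ cos φ₂ cos Δλ = -0.162624
θ = atan2(y, x) = 162.5721° → 162.5721° (mod 360°)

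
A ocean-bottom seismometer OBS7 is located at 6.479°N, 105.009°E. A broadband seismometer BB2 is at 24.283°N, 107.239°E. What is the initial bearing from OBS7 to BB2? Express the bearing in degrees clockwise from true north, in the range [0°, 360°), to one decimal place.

Δλ = 2.2300°
y = sin Δλ · cos φ₂ = 0.035468
x = cos φ₁ sin φ₂ − sin φ₁ cos φ₂ cos Δλ = 0.305840
θ = atan2(y, x) = 6.6151° → 6.6151° (mod 360°)

6.6°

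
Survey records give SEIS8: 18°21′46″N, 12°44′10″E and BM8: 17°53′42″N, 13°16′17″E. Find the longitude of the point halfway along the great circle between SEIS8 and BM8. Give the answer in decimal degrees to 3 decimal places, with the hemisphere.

SEIS8: φ = +18.36278°, λ = +12.73611°
BM8: φ = +17.89500°, λ = +13.27139°
Bx = cos φ₂ cos Δλ = 0.951580,  By = cos φ₂ sin Δλ = 0.008890
φₘ = atan2(sin φ₁ + sin φ₂, √((cos φ₁ + Bx)² + By²)) = 18.12907°
λₘ = λ₁ + atan2(By, cos φ₁ + Bx) = 13.00411°

13.004°E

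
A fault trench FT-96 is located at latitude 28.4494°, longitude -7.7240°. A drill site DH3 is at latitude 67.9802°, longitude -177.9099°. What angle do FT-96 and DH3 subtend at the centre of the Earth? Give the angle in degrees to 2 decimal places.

83.29°

Δφ = 39.5308°,  Δλ = -170.1859°
a = sin²(Δφ/2) + cos φ₁ cos φ₂ sin²(Δλ/2) = 0.441597
c = 2·arcsin(√a) = 1.453723 rad = 83.2922°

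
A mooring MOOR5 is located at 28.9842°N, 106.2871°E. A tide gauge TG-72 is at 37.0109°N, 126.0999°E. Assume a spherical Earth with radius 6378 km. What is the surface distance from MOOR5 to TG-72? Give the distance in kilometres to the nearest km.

2049 km

Δφ = 8.0267°,  Δλ = 19.8128°
a = sin²(Δφ/2) + cos φ₁ cos φ₂ sin²(Δλ/2) = 0.025573
c = 2·arcsin(√a) = 0.321207 rad = 18.4038°
d = R·c = 6378 × 0.321207 = 2048.7 km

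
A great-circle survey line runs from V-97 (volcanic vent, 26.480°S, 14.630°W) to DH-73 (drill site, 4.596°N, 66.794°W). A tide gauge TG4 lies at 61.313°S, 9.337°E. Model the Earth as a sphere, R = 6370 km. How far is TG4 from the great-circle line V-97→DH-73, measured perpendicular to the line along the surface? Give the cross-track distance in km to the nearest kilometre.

3060 km

δ₁₃ = central angle V-97→TG4 = 0.670076 rad  (haversine)
θ₁₃ = bearing V-97→TG4 = 161.701°,  θ₁₂ = bearing V-97→DH-73 = 293.626°
dₓₜ = R·arcsin(sin δ₁₃ · sin(θ₁₃ − θ₁₂)) = 6370·arcsin(0.62105·sin(-131.924°)) = -3059.725 km
|dₓₜ| = 3059.725 km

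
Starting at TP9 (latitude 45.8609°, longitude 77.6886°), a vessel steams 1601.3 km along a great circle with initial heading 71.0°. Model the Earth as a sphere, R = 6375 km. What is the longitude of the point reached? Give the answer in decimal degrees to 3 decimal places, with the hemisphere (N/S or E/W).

δ = d/R = 1601.3/6375 = 0.251184 rad
φ₂ = arcsin(sin φ₁ cos δ + cos φ₁ sin δ cos θ)
   = arcsin(0.71765·0.96862 + 0.69640·0.24855·0.32557) = 48.71906°
λ₂ = λ₁ + atan2(sin θ sin δ cos φ₁, cos δ − sin φ₁ sin φ₂) = 98.55619°

98.556°E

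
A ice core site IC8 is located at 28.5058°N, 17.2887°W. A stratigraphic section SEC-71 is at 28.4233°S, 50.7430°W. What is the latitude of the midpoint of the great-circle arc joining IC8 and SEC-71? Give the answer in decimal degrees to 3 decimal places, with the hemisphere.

0.043°N

Bx = cos φ₂ cos Δλ = 0.733752,  By = cos φ₂ sin Δλ = -0.484819
φₘ = atan2(sin φ₁ + sin φ₂, √((cos φ₁ + Bx)² + By²)) = 0.04307°
λₘ = λ₁ + atan2(By, cos φ₁ + Bx) = -34.02257°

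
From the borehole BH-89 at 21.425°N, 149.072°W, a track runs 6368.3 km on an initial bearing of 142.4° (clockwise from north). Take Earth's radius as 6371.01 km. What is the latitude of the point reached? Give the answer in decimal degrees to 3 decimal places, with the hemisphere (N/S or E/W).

δ = d/R = 6368.3/6371.01 = 0.999575 rad
φ₂ = arcsin(sin φ₁ cos δ + cos φ₁ sin δ cos θ)
   = arcsin(0.36528·0.54066 + 0.93090·0.84124·-0.79229) = -25.02127°
λ₂ = λ₁ + atan2(sin θ sin δ cos φ₁, cos δ − sin φ₁ sin φ₂) = -114.56972°

25.021°S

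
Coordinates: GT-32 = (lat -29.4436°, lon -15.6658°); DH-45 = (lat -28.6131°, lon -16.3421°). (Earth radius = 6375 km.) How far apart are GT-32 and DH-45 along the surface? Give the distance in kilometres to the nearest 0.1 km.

Δφ = 0.8305°,  Δλ = -0.6763°
a = sin²(Δφ/2) + cos φ₁ cos φ₂ sin²(Δλ/2) = 0.000079
c = 2·arcsin(√a) = 0.017794 rad = 1.0195°
d = R·c = 6375 × 0.017794 = 113.4 km

113.4 km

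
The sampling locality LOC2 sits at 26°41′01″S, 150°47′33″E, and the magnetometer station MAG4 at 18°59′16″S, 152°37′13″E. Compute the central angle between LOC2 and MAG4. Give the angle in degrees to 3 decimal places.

7.878°

LOC2: φ = -26.68361°, λ = +150.79250°
MAG4: φ = -18.98778°, λ = +152.62028°
Δφ = 7.6958°,  Δλ = 1.8278°
a = sin²(Δφ/2) + cos φ₁ cos φ₂ sin²(Δλ/2) = 0.004718
c = 2·arcsin(√a) = 0.137490 rad = 7.8776°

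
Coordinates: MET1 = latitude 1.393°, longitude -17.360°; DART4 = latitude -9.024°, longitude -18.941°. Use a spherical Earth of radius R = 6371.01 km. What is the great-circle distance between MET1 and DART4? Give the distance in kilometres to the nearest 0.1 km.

1171.5 km

Δφ = -10.4170°,  Δλ = -1.5810°
a = sin²(Δφ/2) + cos φ₁ cos φ₂ sin²(Δλ/2) = 0.008429
c = 2·arcsin(√a) = 0.183878 rad = 10.5354°
d = R·c = 6371.01 × 0.183878 = 1171.5 km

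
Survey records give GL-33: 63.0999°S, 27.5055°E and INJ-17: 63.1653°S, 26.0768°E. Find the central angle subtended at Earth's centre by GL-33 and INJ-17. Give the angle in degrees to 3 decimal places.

Δφ = -0.0654°,  Δλ = -1.4287°
a = sin²(Δφ/2) + cos φ₁ cos φ₂ sin²(Δλ/2) = 0.000032
c = 2·arcsin(√a) = 0.011326 rad = 0.6490°

0.649°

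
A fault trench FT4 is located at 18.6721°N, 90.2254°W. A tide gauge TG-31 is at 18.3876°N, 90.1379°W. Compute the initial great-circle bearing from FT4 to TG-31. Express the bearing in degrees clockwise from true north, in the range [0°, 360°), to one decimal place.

163.7°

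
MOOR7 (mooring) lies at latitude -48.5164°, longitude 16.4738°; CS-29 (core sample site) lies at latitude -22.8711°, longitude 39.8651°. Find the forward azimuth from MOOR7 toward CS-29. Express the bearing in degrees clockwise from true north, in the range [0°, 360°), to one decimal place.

Δλ = 23.3913°
y = sin Δλ · cos φ₂ = 0.365796
x = cos φ₁ sin φ₂ − sin φ₁ cos φ₂ cos Δλ = 0.376070
θ = atan2(y, x) = 44.2066° → 44.2066° (mod 360°)

44.2°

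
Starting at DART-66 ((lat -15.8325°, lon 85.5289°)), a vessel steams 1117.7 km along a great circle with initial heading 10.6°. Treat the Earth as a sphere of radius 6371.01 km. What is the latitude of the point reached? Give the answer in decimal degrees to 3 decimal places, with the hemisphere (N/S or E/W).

5.946°S

δ = d/R = 1117.7/6371.01 = 0.175435 rad
φ₂ = arcsin(sin φ₁ cos δ + cos φ₁ sin δ cos θ)
   = arcsin(-0.27283·0.98465 + 0.96206·0.17454·0.98294) = -5.94584°
λ₂ = λ₁ + atan2(sin θ sin δ cos φ₁, cos δ − sin φ₁ sin φ₂) = 87.37873°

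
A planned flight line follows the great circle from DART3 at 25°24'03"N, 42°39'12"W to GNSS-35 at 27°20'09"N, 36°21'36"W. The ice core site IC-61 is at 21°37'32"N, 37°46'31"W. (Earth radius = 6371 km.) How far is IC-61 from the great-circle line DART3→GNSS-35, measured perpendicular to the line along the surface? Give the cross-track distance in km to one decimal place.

560.4 km

DART3: φ = +25.40083°, λ = -42.65333°
GNSS-35: φ = +27.33583°, λ = -36.36000°
IC-61: φ = +21.62556°, λ = -37.77528°
δ₁₃ = central angle DART3→IC-61 = 0.102139 rad  (haversine)
θ₁₃ = bearing DART3→IC-61 = 129.168°,  θ₁₂ = bearing DART3→GNSS-35 = 69.679°
dₓₜ = R·arcsin(sin δ₁₃ · sin(θ₁₃ − θ₁₂)) = 6371·arcsin(0.10196·sin(59.490°)) = 560.373 km
|dₓₜ| = 560.373 km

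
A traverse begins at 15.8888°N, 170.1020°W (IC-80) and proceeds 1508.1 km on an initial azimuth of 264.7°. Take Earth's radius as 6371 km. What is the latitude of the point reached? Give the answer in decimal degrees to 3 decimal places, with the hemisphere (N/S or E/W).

14.200°N

δ = d/R = 1508.1/6371 = 0.236713 rad
φ₂ = arcsin(sin φ₁ cos δ + cos φ₁ sin δ cos θ)
   = arcsin(0.27377·0.97211 + 0.96179·0.23451·-0.09237) = 14.19972°
λ₂ = λ₁ + atan2(sin θ sin δ cos φ₁, cos δ − sin φ₁ sin φ₂) = 175.96037°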